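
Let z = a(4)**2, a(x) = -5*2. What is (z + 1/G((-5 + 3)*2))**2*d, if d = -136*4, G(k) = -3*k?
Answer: -49041634/9 ≈ -5.4491e+6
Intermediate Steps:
a(x) = -10
z = 100 (z = (-10)**2 = 100)
d = -544
(z + 1/G((-5 + 3)*2))**2*d = (100 + 1/(-3*(-5 + 3)*2))**2*(-544) = (100 + 1/(-(-6)*2))**2*(-544) = (100 + 1/(-3*(-4)))**2*(-544) = (100 + 1/12)**2*(-544) = (1201/12)**2*(-544) = (1442401/144)*(-544) = -49041634/9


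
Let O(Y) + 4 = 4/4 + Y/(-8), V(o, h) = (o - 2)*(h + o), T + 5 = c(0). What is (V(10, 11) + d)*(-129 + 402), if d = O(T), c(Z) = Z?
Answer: 361725/8 ≈ 45216.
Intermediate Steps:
T = -5 (T = -5 + 0 = -5)
V(o, h) = (-2 + o)*(h + o)
O(Y) = -3 - Y/8 (O(Y) = -4 + (4/4 + Y/(-8)) = -4 + (4*(¼) + Y*(-⅛)) = -4 + (1 - Y/8) = -3 - Y/8)
d = -19/8 (d = -3 - ⅛*(-5) = -3 + 5/8 = -19/8 ≈ -2.3750)
(V(10, 11) + d)*(-129 + 402) = ((10² - 2*11 - 2*10 + 11*10) - 19/8)*(-129 + 402) = ((100 - 22 - 20 + 110) - 19/8)*273 = (168 - 19/8)*273 = (1325/8)*273 = 361725/8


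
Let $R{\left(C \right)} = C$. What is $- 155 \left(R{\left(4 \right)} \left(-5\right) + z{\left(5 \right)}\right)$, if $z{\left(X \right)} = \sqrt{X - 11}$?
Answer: $3100 - 155 i \sqrt{6} \approx 3100.0 - 379.67 i$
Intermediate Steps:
$z{\left(X \right)} = \sqrt{-11 + X}$
$- 155 \left(R{\left(4 \right)} \left(-5\right) + z{\left(5 \right)}\right) = - 155 \left(4 \left(-5\right) + \sqrt{-11 + 5}\right) = - 155 \left(-20 + \sqrt{-6}\right) = - 155 \left(-20 + i \sqrt{6}\right) = 3100 - 155 i \sqrt{6}$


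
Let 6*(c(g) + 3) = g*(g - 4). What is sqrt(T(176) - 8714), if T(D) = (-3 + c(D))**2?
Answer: sqrt(228475498)/3 ≈ 5038.5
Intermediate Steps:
c(g) = -3 + g*(-4 + g)/6 (c(g) = -3 + (g*(g - 4))/6 = -3 + (g*(-4 + g))/6 = -3 + g*(-4 + g)/6)
T(D) = (-6 - 2*D/3 + D**2/6)**2 (T(D) = (-3 + (-3 - 2*D/3 + D**2/6))**2 = (-6 - 2*D/3 + D**2/6)**2)
sqrt(T(176) - 8714) = sqrt((36 - 1*176**2 + 4*176)**2/36 - 8714) = sqrt((36 - 1*30976 + 704)**2/36 - 8714) = sqrt((36 - 30976 + 704)**2/36 - 8714) = sqrt((1/36)*(-30236)**2 - 8714) = sqrt((1/36)*914215696 - 8714) = sqrt(228553924/9 - 8714) = sqrt(228475498/9) = sqrt(228475498)/3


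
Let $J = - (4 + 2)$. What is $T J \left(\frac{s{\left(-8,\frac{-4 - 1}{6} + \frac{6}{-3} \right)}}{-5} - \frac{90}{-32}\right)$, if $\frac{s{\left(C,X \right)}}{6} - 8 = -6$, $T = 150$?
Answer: $- \frac{1485}{4} \approx -371.25$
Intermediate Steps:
$s{\left(C,X \right)} = 12$ ($s{\left(C,X \right)} = 48 + 6 \left(-6\right) = 48 - 36 = 12$)
$J = -6$ ($J = \left(-1\right) 6 = -6$)
$T J \left(\frac{s{\left(-8,\frac{-4 - 1}{6} + \frac{6}{-3} \right)}}{-5} - \frac{90}{-32}\right) = 150 \left(-6\right) \left(\frac{12}{-5} - \frac{90}{-32}\right) = - 900 \left(12 \left(- \frac{1}{5}\right) - - \frac{45}{16}\right) = - 900 \left(- \frac{12}{5} + \frac{45}{16}\right) = \left(-900\right) \frac{33}{80} = - \frac{1485}{4}$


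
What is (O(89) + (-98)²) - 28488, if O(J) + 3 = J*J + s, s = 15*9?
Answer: -10831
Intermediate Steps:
s = 135
O(J) = 132 + J² (O(J) = -3 + (J*J + 135) = -3 + (J² + 135) = -3 + (135 + J²) = 132 + J²)
(O(89) + (-98)²) - 28488 = ((132 + 89²) + (-98)²) - 28488 = ((132 + 7921) + 9604) - 28488 = (8053 + 9604) - 28488 = 17657 - 28488 = -10831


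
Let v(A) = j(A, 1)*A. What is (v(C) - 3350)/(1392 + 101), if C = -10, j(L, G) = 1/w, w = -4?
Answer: -6695/2986 ≈ -2.2421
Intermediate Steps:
j(L, G) = -¼ (j(L, G) = 1/(-4) = -¼)
v(A) = -A/4
(v(C) - 3350)/(1392 + 101) = (-¼*(-10) - 3350)/(1392 + 101) = (5/2 - 3350)/1493 = -6695/2*1/1493 = -6695/2986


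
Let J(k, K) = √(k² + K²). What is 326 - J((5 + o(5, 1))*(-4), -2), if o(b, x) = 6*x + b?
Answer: 326 - 10*√41 ≈ 261.97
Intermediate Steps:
o(b, x) = b + 6*x
J(k, K) = √(K² + k²)
326 - J((5 + o(5, 1))*(-4), -2) = 326 - √((-2)² + ((5 + (5 + 6*1))*(-4))²) = 326 - √(4 + ((5 + (5 + 6))*(-4))²) = 326 - √(4 + ((5 + 11)*(-4))²) = 326 - √(4 + (16*(-4))²) = 326 - √(4 + (-64)²) = 326 - √(4 + 4096) = 326 - √4100 = 326 - 10*√41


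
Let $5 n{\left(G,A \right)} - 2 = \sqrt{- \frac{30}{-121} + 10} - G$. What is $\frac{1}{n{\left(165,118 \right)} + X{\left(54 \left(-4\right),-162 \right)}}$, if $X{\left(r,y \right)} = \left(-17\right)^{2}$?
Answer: $\frac{387805}{99432582} - \frac{55 \sqrt{310}}{99432582} \approx 0.0038904$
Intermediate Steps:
$X{\left(r,y \right)} = 289$
$n{\left(G,A \right)} = \frac{2}{5} - \frac{G}{5} + \frac{2 \sqrt{310}}{55}$ ($n{\left(G,A \right)} = \frac{2}{5} + \frac{\sqrt{- \frac{30}{-121} + 10} - G}{5} = \frac{2}{5} + \frac{\sqrt{\left(-30\right) \left(- \frac{1}{121}\right) + 10} - G}{5} = \frac{2}{5} + \frac{\sqrt{\frac{30}{121} + 10} - G}{5} = \frac{2}{5} + \frac{\sqrt{\frac{1240}{121}} - G}{5} = \frac{2}{5} + \frac{\frac{2 \sqrt{310}}{11} - G}{5} = \frac{2}{5} + \frac{- G + \frac{2 \sqrt{310}}{11}}{5} = \frac{2}{5} - \left(- \frac{2 \sqrt{310}}{55} + \frac{G}{5}\right) = \frac{2}{5} - \frac{G}{5} + \frac{2 \sqrt{310}}{55}$)
$\frac{1}{n{\left(165,118 \right)} + X{\left(54 \left(-4\right),-162 \right)}} = \frac{1}{\left(\frac{2}{5} - 33 + \frac{2 \sqrt{310}}{55}\right) + 289} = \frac{1}{\left(- \frac{163}{5} + \frac{2 \sqrt{310}}{55}\right) + 289} = \frac{1}{\frac{1282}{5} + \frac{2 \sqrt{310}}{55}}$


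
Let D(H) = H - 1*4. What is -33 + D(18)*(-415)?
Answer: -5843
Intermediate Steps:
D(H) = -4 + H (D(H) = H - 4 = -4 + H)
-33 + D(18)*(-415) = -33 + (-4 + 18)*(-415) = -33 + 14*(-415) = -33 - 5810 = -5843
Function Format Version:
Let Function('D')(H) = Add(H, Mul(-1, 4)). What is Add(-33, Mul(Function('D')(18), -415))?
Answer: -5843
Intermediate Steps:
Function('D')(H) = Add(-4, H) (Function('D')(H) = Add(H, -4) = Add(-4, H))
Add(-33, Mul(Function('D')(18), -415)) = Add(-33, Mul(Add(-4, 18), -415)) = Add(-33, Mul(14, -415)) = Add(-33, -5810) = -5843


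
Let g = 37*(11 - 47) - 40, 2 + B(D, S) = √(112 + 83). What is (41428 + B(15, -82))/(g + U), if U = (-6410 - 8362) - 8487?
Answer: -41426/24631 - √195/24631 ≈ -1.6824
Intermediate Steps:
B(D, S) = -2 + √195 (B(D, S) = -2 + √(112 + 83) = -2 + √195)
U = -23259 (U = -14772 - 8487 = -23259)
g = -1372 (g = 37*(-36) - 40 = -1332 - 40 = -1372)
(41428 + B(15, -82))/(g + U) = (41428 + (-2 + √195))/(-1372 - 23259) = (41426 + √195)/(-24631) = (41426 + √195)*(-1/24631) = -41426/24631 - √195/24631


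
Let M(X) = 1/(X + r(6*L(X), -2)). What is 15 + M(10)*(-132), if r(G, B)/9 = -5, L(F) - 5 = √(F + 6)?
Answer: 657/35 ≈ 18.771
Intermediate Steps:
L(F) = 5 + √(6 + F) (L(F) = 5 + √(F + 6) = 5 + √(6 + F))
r(G, B) = -45 (r(G, B) = 9*(-5) = -45)
M(X) = 1/(-45 + X) (M(X) = 1/(X - 45) = 1/(-45 + X))
15 + M(10)*(-132) = 15 - 132/(-45 + 10) = 15 - 132/(-35) = 15 - 1/35*(-132) = 15 + 132/35 = 657/35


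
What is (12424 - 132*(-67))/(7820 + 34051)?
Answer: 21268/41871 ≈ 0.50794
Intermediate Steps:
(12424 - 132*(-67))/(7820 + 34051) = (12424 + 8844)/41871 = 21268*(1/41871) = 21268/41871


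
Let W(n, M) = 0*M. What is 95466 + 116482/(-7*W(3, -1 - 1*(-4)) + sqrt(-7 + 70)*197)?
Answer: 95466 + 116482*sqrt(7)/4137 ≈ 95541.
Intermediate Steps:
W(n, M) = 0
95466 + 116482/(-7*W(3, -1 - 1*(-4)) + sqrt(-7 + 70)*197) = 95466 + 116482/(-7*0 + sqrt(-7 + 70)*197) = 95466 + 116482/(0 + sqrt(63)*197) = 95466 + 116482/(0 + (3*sqrt(7))*197) = 95466 + 116482/(0 + 591*sqrt(7)) = 95466 + 116482/((591*sqrt(7))) = 95466 + 116482*(sqrt(7)/4137) = 95466 + 116482*sqrt(7)/4137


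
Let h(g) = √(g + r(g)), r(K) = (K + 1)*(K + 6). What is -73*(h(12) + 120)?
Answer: -8760 - 73*√246 ≈ -9905.0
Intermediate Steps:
r(K) = (1 + K)*(6 + K)
h(g) = √(6 + g² + 8*g) (h(g) = √(g + (6 + g² + 7*g)) = √(6 + g² + 8*g))
-73*(h(12) + 120) = -73*(√(6 + 12² + 8*12) + 120) = -73*(√(6 + 144 + 96) + 120) = -73*(√246 + 120) = -73*(120 + √246) = -8760 - 73*√246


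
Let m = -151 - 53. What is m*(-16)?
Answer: 3264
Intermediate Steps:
m = -204
m*(-16) = -204*(-16) = 3264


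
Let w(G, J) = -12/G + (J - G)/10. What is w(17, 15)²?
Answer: 5929/7225 ≈ 0.82062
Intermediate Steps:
w(G, J) = -12/G - G/10 + J/10 (w(G, J) = -12/G + (J - G)*(⅒) = -12/G + (-G/10 + J/10) = -12/G - G/10 + J/10)
w(17, 15)² = (-12/17 - ⅒*17 + (⅒)*15)² = (-12*1/17 - 17/10 + 3/2)² = (-12/17 - 17/10 + 3/2)² = (-77/85)² = 5929/7225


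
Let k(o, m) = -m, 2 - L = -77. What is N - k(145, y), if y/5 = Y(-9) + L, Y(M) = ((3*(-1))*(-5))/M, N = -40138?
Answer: -119254/3 ≈ -39751.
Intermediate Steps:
L = 79 (L = 2 - 1*(-77) = 2 + 77 = 79)
Y(M) = 15/M (Y(M) = (-3*(-5))/M = 15/M)
y = 1160/3 (y = 5*(15/(-9) + 79) = 5*(15*(-⅑) + 79) = 5*(-5/3 + 79) = 5*(232/3) = 1160/3 ≈ 386.67)
N - k(145, y) = -40138 - (-1)*1160/3 = -40138 - 1*(-1160/3) = -40138 + 1160/3 = -119254/3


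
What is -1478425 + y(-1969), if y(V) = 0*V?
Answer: -1478425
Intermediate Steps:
y(V) = 0
-1478425 + y(-1969) = -1478425 + 0 = -1478425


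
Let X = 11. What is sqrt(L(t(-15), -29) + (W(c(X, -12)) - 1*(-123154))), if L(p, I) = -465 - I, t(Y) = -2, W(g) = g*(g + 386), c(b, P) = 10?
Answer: sqrt(126678) ≈ 355.92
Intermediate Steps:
W(g) = g*(386 + g)
sqrt(L(t(-15), -29) + (W(c(X, -12)) - 1*(-123154))) = sqrt((-465 - 1*(-29)) + (10*(386 + 10) - 1*(-123154))) = sqrt((-465 + 29) + (10*396 + 123154)) = sqrt(-436 + (3960 + 123154)) = sqrt(-436 + 127114) = sqrt(126678)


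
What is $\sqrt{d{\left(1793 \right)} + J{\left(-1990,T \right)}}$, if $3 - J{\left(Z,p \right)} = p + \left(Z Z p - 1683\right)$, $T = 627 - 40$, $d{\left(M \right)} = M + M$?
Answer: $i \sqrt{2324574015} \approx 48214.0 i$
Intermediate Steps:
$d{\left(M \right)} = 2 M$
$T = 587$ ($T = 627 - 40 = 587$)
$J{\left(Z,p \right)} = 1686 - p - p Z^{2}$ ($J{\left(Z,p \right)} = 3 - \left(p + \left(Z Z p - 1683\right)\right) = 3 - \left(p + \left(Z^{2} p - 1683\right)\right) = 3 - \left(p + \left(p Z^{2} - 1683\right)\right) = 3 - \left(p + \left(-1683 + p Z^{2}\right)\right) = 3 - \left(-1683 + p + p Z^{2}\right) = 1686 - p - p Z^{2}$)
$\sqrt{d{\left(1793 \right)} + J{\left(-1990,T \right)}} = \sqrt{2 \cdot 1793 - \left(-1099 + 2324578700\right)} = \sqrt{3586 - \left(-1099 + 2324578700\right)} = \sqrt{3586 - 2324577601} = \sqrt{-2324574015} = i \sqrt{2324574015}$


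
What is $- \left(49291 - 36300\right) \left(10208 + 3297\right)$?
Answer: $-175443455$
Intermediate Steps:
$- \left(49291 - 36300\right) \left(10208 + 3297\right) = - 12991 \cdot 13505 = \left(-1\right) 175443455 = -175443455$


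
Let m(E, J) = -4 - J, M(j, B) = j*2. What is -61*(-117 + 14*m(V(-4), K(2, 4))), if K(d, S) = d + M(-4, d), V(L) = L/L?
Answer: 5429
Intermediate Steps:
V(L) = 1
M(j, B) = 2*j
K(d, S) = -8 + d (K(d, S) = d + 2*(-4) = d - 8 = -8 + d)
-61*(-117 + 14*m(V(-4), K(2, 4))) = -61*(-117 + 14*(-4 - (-8 + 2))) = -61*(-117 + 14*(-4 - 1*(-6))) = -61*(-117 + 14*(-4 + 6)) = -61*(-117 + 14*2) = -61*(-117 + 28) = -61*(-89) = 5429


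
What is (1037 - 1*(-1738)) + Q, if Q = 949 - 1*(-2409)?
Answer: 6133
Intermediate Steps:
Q = 3358 (Q = 949 + 2409 = 3358)
(1037 - 1*(-1738)) + Q = (1037 - 1*(-1738)) + 3358 = (1037 + 1738) + 3358 = 2775 + 3358 = 6133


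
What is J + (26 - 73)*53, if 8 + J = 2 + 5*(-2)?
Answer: -2507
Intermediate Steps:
J = -16 (J = -8 + (2 + 5*(-2)) = -8 + (2 - 10) = -8 - 8 = -16)
J + (26 - 73)*53 = -16 + (26 - 73)*53 = -16 - 47*53 = -16 - 2491 = -2507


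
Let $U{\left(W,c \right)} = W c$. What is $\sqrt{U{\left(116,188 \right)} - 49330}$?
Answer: $3 i \sqrt{3058} \approx 165.9 i$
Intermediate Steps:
$\sqrt{U{\left(116,188 \right)} - 49330} = \sqrt{116 \cdot 188 - 49330} = \sqrt{21808 - 49330} = \sqrt{-27522} = 3 i \sqrt{3058}$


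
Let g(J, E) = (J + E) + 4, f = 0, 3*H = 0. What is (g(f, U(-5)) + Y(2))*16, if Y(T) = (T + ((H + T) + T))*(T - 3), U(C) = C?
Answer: -112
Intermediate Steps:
H = 0 (H = (⅓)*0 = 0)
Y(T) = 3*T*(-3 + T) (Y(T) = (T + ((0 + T) + T))*(T - 3) = (T + (T + T))*(-3 + T) = (T + 2*T)*(-3 + T) = (3*T)*(-3 + T) = 3*T*(-3 + T))
g(J, E) = 4 + E + J (g(J, E) = (E + J) + 4 = 4 + E + J)
(g(f, U(-5)) + Y(2))*16 = ((4 - 5 + 0) + 3*2*(-3 + 2))*16 = (-1 + 3*2*(-1))*16 = (-1 - 6)*16 = -7*16 = -112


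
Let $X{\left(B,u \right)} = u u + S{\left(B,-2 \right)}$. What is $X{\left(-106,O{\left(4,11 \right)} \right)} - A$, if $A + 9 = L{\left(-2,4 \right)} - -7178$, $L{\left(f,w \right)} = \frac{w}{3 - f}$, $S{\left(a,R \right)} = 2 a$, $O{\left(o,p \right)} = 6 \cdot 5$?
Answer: $- \frac{32409}{5} \approx -6481.8$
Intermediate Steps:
$O{\left(o,p \right)} = 30$
$X{\left(B,u \right)} = u^{2} + 2 B$ ($X{\left(B,u \right)} = u u + 2 B = u^{2} + 2 B$)
$A = \frac{35849}{5}$ ($A = -9 - \left(-7178 + \frac{4}{-3 - 2}\right) = -9 + \left(\left(-1\right) 4 \frac{1}{-5} + 7178\right) = -9 + \left(\left(-1\right) 4 \left(- \frac{1}{5}\right) + 7178\right) = -9 + \left(\frac{4}{5} + 7178\right) = -9 + \frac{35894}{5} = \frac{35849}{5} \approx 7169.8$)
$X{\left(-106,O{\left(4,11 \right)} \right)} - A = \left(30^{2} + 2 \left(-106\right)\right) - \frac{35849}{5} = \left(900 - 212\right) - \frac{35849}{5} = 688 - \frac{35849}{5} = - \frac{32409}{5}$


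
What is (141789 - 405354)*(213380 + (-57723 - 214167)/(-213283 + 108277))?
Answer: -984259427697675/17501 ≈ -5.6240e+10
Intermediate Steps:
(141789 - 405354)*(213380 + (-57723 - 214167)/(-213283 + 108277)) = -263565*(213380 - 271890/(-105006)) = -263565*(213380 - 271890*(-1/105006)) = -263565*(213380 + 45315/17501) = -263565*3734408695/17501 = -984259427697675/17501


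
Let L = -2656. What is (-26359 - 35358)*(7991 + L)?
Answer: -329260195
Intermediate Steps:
(-26359 - 35358)*(7991 + L) = (-26359 - 35358)*(7991 - 2656) = -61717*5335 = -329260195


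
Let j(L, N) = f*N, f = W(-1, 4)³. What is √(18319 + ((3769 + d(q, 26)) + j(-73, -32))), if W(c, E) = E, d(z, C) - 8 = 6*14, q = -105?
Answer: 2*√5033 ≈ 141.89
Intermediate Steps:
d(z, C) = 92 (d(z, C) = 8 + 6*14 = 8 + 84 = 92)
f = 64 (f = 4³ = 64)
j(L, N) = 64*N
√(18319 + ((3769 + d(q, 26)) + j(-73, -32))) = √(18319 + ((3769 + 92) + 64*(-32))) = √(18319 + (3861 - 2048)) = √(18319 + 1813) = √20132 = 2*√5033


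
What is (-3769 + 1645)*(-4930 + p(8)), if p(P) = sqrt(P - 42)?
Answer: 10471320 - 2124*I*sqrt(34) ≈ 1.0471e+7 - 12385.0*I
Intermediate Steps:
p(P) = sqrt(-42 + P)
(-3769 + 1645)*(-4930 + p(8)) = (-3769 + 1645)*(-4930 + sqrt(-42 + 8)) = -2124*(-4930 + sqrt(-34)) = -2124*(-4930 + I*sqrt(34)) = 10471320 - 2124*I*sqrt(34)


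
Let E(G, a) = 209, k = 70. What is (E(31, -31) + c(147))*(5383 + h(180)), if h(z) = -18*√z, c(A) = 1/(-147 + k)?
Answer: 12374748/11 - 1737936*√5/77 ≈ 1.0745e+6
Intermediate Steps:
c(A) = -1/77 (c(A) = 1/(-147 + 70) = 1/(-77) = -1/77)
(E(31, -31) + c(147))*(5383 + h(180)) = (209 - 1/77)*(5383 - 108*√5) = 16092*(5383 - 108*√5)/77 = 12374748/11 - 1737936*√5/77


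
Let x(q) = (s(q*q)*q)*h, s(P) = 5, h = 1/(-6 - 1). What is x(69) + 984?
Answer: 6543/7 ≈ 934.71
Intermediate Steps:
h = -⅐ (h = 1/(-7) = -⅐ ≈ -0.14286)
x(q) = -5*q/7 (x(q) = (5*q)*(-⅐) = -5*q/7)
x(69) + 984 = -5/7*69 + 984 = -345/7 + 984 = 6543/7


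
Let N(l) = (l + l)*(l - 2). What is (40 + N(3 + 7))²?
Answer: 40000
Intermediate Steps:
N(l) = 2*l*(-2 + l) (N(l) = (2*l)*(-2 + l) = 2*l*(-2 + l))
(40 + N(3 + 7))² = (40 + 2*(3 + 7)*(-2 + (3 + 7)))² = (40 + 2*10*(-2 + 10))² = (40 + 2*10*8)² = (40 + 160)² = 200² = 40000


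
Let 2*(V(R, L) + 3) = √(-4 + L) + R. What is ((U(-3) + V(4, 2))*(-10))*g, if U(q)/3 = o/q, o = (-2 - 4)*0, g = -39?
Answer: -390 + 195*I*√2 ≈ -390.0 + 275.77*I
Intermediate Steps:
o = 0 (o = -6*0 = 0)
V(R, L) = -3 + R/2 + √(-4 + L)/2 (V(R, L) = -3 + (√(-4 + L) + R)/2 = -3 + (R + √(-4 + L))/2 = -3 + (R/2 + √(-4 + L)/2) = -3 + R/2 + √(-4 + L)/2)
U(q) = 0 (U(q) = 3*(0/q) = 3*0 = 0)
((U(-3) + V(4, 2))*(-10))*g = ((0 + (-3 + (½)*4 + √(-4 + 2)/2))*(-10))*(-39) = ((0 + (-3 + 2 + √(-2)/2))*(-10))*(-39) = ((0 + (-3 + 2 + (I*√2)/2))*(-10))*(-39) = ((0 + (-3 + 2 + I*√2/2))*(-10))*(-39) = ((0 + (-1 + I*√2/2))*(-10))*(-39) = ((-1 + I*√2/2)*(-10))*(-39) = (10 - 5*I*√2)*(-39) = -390 + 195*I*√2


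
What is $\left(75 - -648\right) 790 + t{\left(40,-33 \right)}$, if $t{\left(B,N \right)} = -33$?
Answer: $571137$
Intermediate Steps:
$\left(75 - -648\right) 790 + t{\left(40,-33 \right)} = \left(75 - -648\right) 790 - 33 = \left(75 + 648\right) 790 - 33 = 723 \cdot 790 - 33 = 571170 - 33 = 571137$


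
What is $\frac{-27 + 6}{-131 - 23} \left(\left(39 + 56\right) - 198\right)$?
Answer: $- \frac{309}{22} \approx -14.045$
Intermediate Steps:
$\frac{-27 + 6}{-131 - 23} \left(\left(39 + 56\right) - 198\right) = - \frac{21}{-154} \left(95 - 198\right) = \left(-21\right) \left(- \frac{1}{154}\right) \left(-103\right) = \frac{3}{22} \left(-103\right) = - \frac{309}{22}$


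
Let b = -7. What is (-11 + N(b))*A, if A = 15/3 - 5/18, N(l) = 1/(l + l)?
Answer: -13175/252 ≈ -52.282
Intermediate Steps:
N(l) = 1/(2*l)
A = 85/18 (A = 15*(⅓) - 5*1/18 = 5 - 5/18 = 85/18 ≈ 4.7222)
(-11 + N(b))*A = (-11 + (½)/(-7))*(85/18) = (-11 + (½)*(-⅐))*(85/18) = (-11 - 1/14)*(85/18) = -155/14*85/18 = -13175/252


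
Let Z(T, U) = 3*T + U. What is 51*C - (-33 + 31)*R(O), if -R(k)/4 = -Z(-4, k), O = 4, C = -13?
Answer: -727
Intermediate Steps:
Z(T, U) = U + 3*T
R(k) = -48 + 4*k (R(k) = -(-4)*(k + 3*(-4)) = -(-4)*(k - 12) = -(-4)*(-12 + k) = -4*(12 - k) = -48 + 4*k)
51*C - (-33 + 31)*R(O) = 51*(-13) - (-33 + 31)*(-48 + 4*4) = -663 - (-2)*(-48 + 16) = -663 - (-2)*(-32) = -663 - 1*64 = -663 - 64 = -727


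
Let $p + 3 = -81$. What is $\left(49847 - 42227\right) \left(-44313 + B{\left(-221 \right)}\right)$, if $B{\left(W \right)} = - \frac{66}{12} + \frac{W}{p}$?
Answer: $- \frac{2363808455}{7} \approx -3.3769 \cdot 10^{8}$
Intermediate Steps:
$p = -84$ ($p = -3 - 81 = -84$)
$B{\left(W \right)} = - \frac{11}{2} - \frac{W}{84}$ ($B{\left(W \right)} = - \frac{66}{12} + \frac{W}{-84} = \left(-66\right) \frac{1}{12} + W \left(- \frac{1}{84}\right) = - \frac{11}{2} - \frac{W}{84}$)
$\left(49847 - 42227\right) \left(-44313 + B{\left(-221 \right)}\right) = \left(49847 - 42227\right) \left(-44313 - \frac{241}{84}\right) = 7620 \left(-44313 + \left(- \frac{11}{2} + \frac{221}{84}\right)\right) = 7620 \left(-44313 - \frac{241}{84}\right) = 7620 \left(- \frac{3722533}{84}\right) = - \frac{2363808455}{7}$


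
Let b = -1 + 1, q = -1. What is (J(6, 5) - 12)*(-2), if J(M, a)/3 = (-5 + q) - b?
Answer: 60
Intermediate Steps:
b = 0
J(M, a) = -18 (J(M, a) = 3*((-5 - 1) - 1*0) = 3*(-6 + 0) = 3*(-6) = -18)
(J(6, 5) - 12)*(-2) = (-18 - 12)*(-2) = -30*(-2) = 60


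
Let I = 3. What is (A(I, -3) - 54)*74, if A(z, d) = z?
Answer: -3774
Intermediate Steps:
(A(I, -3) - 54)*74 = (3 - 54)*74 = -51*74 = -3774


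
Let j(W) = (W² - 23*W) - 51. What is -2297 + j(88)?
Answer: 3372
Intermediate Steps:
j(W) = -51 + W² - 23*W
-2297 + j(88) = -2297 + (-51 + 88² - 23*88) = -2297 + (-51 + 7744 - 2024) = -2297 + 5669 = 3372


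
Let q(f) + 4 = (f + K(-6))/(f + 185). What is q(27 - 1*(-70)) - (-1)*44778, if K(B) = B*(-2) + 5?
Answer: 2104397/47 ≈ 44774.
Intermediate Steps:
K(B) = 5 - 2*B (K(B) = -2*B + 5 = 5 - 2*B)
q(f) = -4 + (17 + f)/(185 + f) (q(f) = -4 + (f + (5 - 2*(-6)))/(f + 185) = -4 + (f + (5 + 12))/(185 + f) = -4 + (f + 17)/(185 + f) = -4 + (17 + f)/(185 + f))
q(27 - 1*(-70)) - (-1)*44778 = 3*(-241 - (27 - 1*(-70)))/(185 + (27 - 1*(-70))) - (-1)*44778 = 3*(-241 - (27 + 70))/(185 + (27 + 70)) - 1*(-44778) = 3*(-241 - 1*97)/(185 + 97) + 44778 = 3*(-241 - 97)/282 + 44778 = 3*(1/282)*(-338) + 44778 = -169/47 + 44778 = 2104397/47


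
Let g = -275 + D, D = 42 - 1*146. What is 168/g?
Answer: -168/379 ≈ -0.44327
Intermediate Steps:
D = -104 (D = 42 - 146 = -104)
g = -379 (g = -275 - 104 = -379)
168/g = 168/(-379) = 168*(-1/379) = -168/379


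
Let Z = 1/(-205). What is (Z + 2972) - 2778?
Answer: 39769/205 ≈ 194.00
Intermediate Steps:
Z = -1/205 ≈ -0.0048781
(Z + 2972) - 2778 = (-1/205 + 2972) - 2778 = 609259/205 - 2778 = 39769/205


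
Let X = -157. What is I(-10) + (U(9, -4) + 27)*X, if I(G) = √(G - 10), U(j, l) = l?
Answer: -3611 + 2*I*√5 ≈ -3611.0 + 4.4721*I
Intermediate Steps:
I(G) = √(-10 + G)
I(-10) + (U(9, -4) + 27)*X = √(-10 - 10) + (-4 + 27)*(-157) = √(-20) + 23*(-157) = 2*I*√5 - 3611 = -3611 + 2*I*√5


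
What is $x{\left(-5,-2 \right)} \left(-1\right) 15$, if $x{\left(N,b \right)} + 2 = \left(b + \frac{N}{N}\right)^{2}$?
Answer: $15$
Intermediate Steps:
$x{\left(N,b \right)} = -2 + \left(1 + b\right)^{2}$ ($x{\left(N,b \right)} = -2 + \left(b + \frac{N}{N}\right)^{2} = -2 + \left(b + 1\right)^{2} = -2 + \left(1 + b\right)^{2}$)
$x{\left(-5,-2 \right)} \left(-1\right) 15 = \left(-2 + \left(1 - 2\right)^{2}\right) \left(-1\right) 15 = \left(-2 + \left(-1\right)^{2}\right) \left(-1\right) 15 = \left(-2 + 1\right) \left(-1\right) 15 = \left(-1\right) \left(-1\right) 15 = 1 \cdot 15 = 15$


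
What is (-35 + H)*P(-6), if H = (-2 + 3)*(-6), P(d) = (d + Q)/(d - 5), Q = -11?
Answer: -697/11 ≈ -63.364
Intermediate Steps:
P(d) = (-11 + d)/(-5 + d) (P(d) = (d - 11)/(d - 5) = (-11 + d)/(-5 + d))
H = -6 (H = 1*(-6) = -6)
(-35 + H)*P(-6) = (-35 - 6)*((-11 - 6)/(-5 - 6)) = -41*(-17)/(-11) = -(-41)*(-17)/11 = -41*17/11 = -697/11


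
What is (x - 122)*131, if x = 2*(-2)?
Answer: -16506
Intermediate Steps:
x = -4
(x - 122)*131 = (-4 - 122)*131 = -126*131 = -16506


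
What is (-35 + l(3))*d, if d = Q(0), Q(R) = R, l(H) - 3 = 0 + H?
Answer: 0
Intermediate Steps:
l(H) = 3 + H (l(H) = 3 + (0 + H) = 3 + H)
d = 0
(-35 + l(3))*d = (-35 + (3 + 3))*0 = (-35 + 6)*0 = -29*0 = 0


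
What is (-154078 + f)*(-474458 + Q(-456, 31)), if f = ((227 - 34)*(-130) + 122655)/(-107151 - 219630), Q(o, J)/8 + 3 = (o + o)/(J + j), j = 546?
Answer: 55809540469878490/763371 ≈ 7.3109e+10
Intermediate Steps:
Q(o, J) = -24 + 16*o/(546 + J) (Q(o, J) = -24 + 8*((o + o)/(J + 546)) = -24 + 8*((2*o)/(546 + J)) = -24 + 8*(2*o/(546 + J)) = -24 + 16*o/(546 + J))
f = -395/1323 (f = (193*(-130) + 122655)/(-326781) = (-25090 + 122655)*(-1/326781) = 97565*(-1/326781) = -395/1323 ≈ -0.29856)
(-154078 + f)*(-474458 + Q(-456, 31)) = (-154078 - 395/1323)*(-474458 + 8*(-1638 - 3*31 + 2*(-456))/(546 + 31)) = -203845589*(-474458 + 8*(-1638 - 93 - 912)/577)/1323 = -203845589*(-474458 + 8*(1/577)*(-2643))/1323 = -203845589*(-474458 - 21144/577)/1323 = -203845589/1323*(-273783410/577) = 55809540469878490/763371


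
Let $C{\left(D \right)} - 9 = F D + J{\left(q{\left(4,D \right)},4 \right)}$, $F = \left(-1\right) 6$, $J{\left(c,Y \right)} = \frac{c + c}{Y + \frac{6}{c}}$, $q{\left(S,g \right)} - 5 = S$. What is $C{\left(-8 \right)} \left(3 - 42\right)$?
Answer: $- \frac{16614}{7} \approx -2373.4$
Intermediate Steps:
$q{\left(S,g \right)} = 5 + S$
$J{\left(c,Y \right)} = \frac{2 c}{Y + \frac{6}{c}}$
$F = -6$
$C{\left(D \right)} = \frac{90}{7} - 6 D$ ($C{\left(D \right)} = 9 - \left(6 D - \frac{2 \left(5 + 4\right)^{2}}{6 + 4 \left(5 + 4\right)}\right) = 9 - \left(6 D - \frac{2 \cdot 9^{2}}{6 + 4 \cdot 9}\right) = 9 - \left(- \frac{162}{6 + 36} + 6 D\right) = 9 - \left(- \frac{27}{7} + 6 D\right) = \frac{90}{7} - 6 D$)
$C{\left(-8 \right)} \left(3 - 42\right) = \left(\frac{90}{7} - -48\right) \left(3 - 42\right) = \left(\frac{90}{7} + 48\right) \left(3 - 42\right) = \frac{426}{7} \left(-39\right) = - \frac{16614}{7}$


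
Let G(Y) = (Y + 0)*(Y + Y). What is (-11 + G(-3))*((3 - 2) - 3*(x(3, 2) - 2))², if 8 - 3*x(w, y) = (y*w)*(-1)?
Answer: 343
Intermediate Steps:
x(w, y) = 8/3 + w*y/3 (x(w, y) = 8/3 - y*w*(-1)/3 = 8/3 - w*y*(-1)/3 = 8/3 - (-1)*w*y/3 = 8/3 + w*y/3)
G(Y) = 2*Y² (G(Y) = Y*(2*Y) = 2*Y²)
(-11 + G(-3))*((3 - 2) - 3*(x(3, 2) - 2))² = (-11 + 2*(-3)²)*((3 - 2) - 3*((8/3 + (⅓)*3*2) - 2))² = (-11 + 2*9)*(1 - 3*((8/3 + 2) - 2))² = (-11 + 18)*(1 - 3*(14/3 - 2))² = 7*(1 - 3*8/3)² = 7*(1 - 8)² = 7*(-7)² = 7*49 = 343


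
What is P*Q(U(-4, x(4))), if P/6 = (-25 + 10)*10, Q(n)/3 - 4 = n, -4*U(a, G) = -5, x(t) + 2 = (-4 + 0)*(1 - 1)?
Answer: -14175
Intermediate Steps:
x(t) = -2 (x(t) = -2 + (-4 + 0)*(1 - 1) = -2 - 4*0 = -2 + 0 = -2)
U(a, G) = 5/4 (U(a, G) = -1/4*(-5) = 5/4)
Q(n) = 12 + 3*n
P = -900 (P = 6*((-25 + 10)*10) = 6*(-15*10) = 6*(-150) = -900)
P*Q(U(-4, x(4))) = -900*(12 + 3*(5/4)) = -900*(12 + 15/4) = -900*63/4 = -14175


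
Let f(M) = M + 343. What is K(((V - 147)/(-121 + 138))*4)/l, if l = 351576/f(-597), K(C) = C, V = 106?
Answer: 5207/747099 ≈ 0.0069696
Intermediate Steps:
f(M) = 343 + M
l = -175788/127 (l = 351576/(343 - 597) = 351576/(-254) = 351576*(-1/254) = -175788/127 ≈ -1384.2)
K(((V - 147)/(-121 + 138))*4)/l = (((106 - 147)/(-121 + 138))*4)/(-175788/127) = (-41/17*4)*(-127/175788) = (-41*1/17*4)*(-127/175788) = -41/17*4*(-127/175788) = -164/17*(-127/175788) = 5207/747099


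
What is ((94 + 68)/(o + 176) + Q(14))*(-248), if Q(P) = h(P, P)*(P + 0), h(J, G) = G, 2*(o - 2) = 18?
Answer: -9129872/187 ≈ -48823.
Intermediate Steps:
o = 11 (o = 2 + (½)*18 = 2 + 9 = 11)
Q(P) = P² (Q(P) = P*(P + 0) = P*P = P²)
((94 + 68)/(o + 176) + Q(14))*(-248) = ((94 + 68)/(11 + 176) + 14²)*(-248) = (162/187 + 196)*(-248) = (36814/187)*(-248) = -9129872/187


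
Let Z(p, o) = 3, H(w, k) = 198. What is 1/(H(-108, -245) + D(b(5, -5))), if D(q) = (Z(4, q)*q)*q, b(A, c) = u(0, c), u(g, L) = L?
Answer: 1/273 ≈ 0.0036630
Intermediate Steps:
b(A, c) = c
D(q) = 3*q**2 (D(q) = (3*q)*q = 3*q**2)
1/(H(-108, -245) + D(b(5, -5))) = 1/(198 + 3*(-5)**2) = 1/(198 + 3*25) = 1/(198 + 75) = 1/273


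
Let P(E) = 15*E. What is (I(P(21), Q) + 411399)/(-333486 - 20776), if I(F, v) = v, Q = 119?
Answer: -205759/177131 ≈ -1.1616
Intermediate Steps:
(I(P(21), Q) + 411399)/(-333486 - 20776) = (119 + 411399)/(-333486 - 20776) = 411518/(-354262) = 411518*(-1/354262) = -205759/177131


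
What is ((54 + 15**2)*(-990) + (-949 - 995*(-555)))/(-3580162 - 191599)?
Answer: -275066/3771761 ≈ -0.072928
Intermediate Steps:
((54 + 15**2)*(-990) + (-949 - 995*(-555)))/(-3580162 - 191599) = ((54 + 225)*(-990) + (-949 + 552225))/(-3771761) = (279*(-990) + 551276)*(-1/3771761) = (-276210 + 551276)*(-1/3771761) = 275066*(-1/3771761) = -275066/3771761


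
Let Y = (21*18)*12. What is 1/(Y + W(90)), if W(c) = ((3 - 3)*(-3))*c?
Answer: 1/4536 ≈ 0.00022046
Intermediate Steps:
W(c) = 0 (W(c) = (0*(-3))*c = 0*c = 0)
Y = 4536 (Y = 378*12 = 4536)
1/(Y + W(90)) = 1/(4536 + 0) = 1/4536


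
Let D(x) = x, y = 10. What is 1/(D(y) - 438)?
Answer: -1/428 ≈ -0.0023364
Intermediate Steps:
1/(D(y) - 438) = 1/(10 - 438) = 1/(-428) = -1/428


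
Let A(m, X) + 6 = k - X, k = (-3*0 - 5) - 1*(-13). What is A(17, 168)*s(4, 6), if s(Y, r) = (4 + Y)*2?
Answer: -2656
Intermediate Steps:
k = 8 (k = (0 - 5) + 13 = -5 + 13 = 8)
s(Y, r) = 8 + 2*Y
A(m, X) = 2 - X (A(m, X) = -6 + (8 - X) = 2 - X)
A(17, 168)*s(4, 6) = (2 - 1*168)*(8 + 2*4) = (2 - 168)*(8 + 8) = -166*16 = -2656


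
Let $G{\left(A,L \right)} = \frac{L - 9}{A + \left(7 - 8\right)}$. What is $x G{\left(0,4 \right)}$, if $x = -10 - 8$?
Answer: $-90$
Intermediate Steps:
$G{\left(A,L \right)} = \frac{-9 + L}{-1 + A}$ ($G{\left(A,L \right)} = \frac{-9 + L}{A + \left(7 - 8\right)} = \frac{-9 + L}{A - 1} = \frac{-9 + L}{-1 + A}$)
$x = -18$ ($x = -10 - 8 = -18$)
$x G{\left(0,4 \right)} = - 18 \frac{-9 + 4}{-1 + 0} = - 18 \frac{1}{-1} \left(-5\right) = - 18 \left(\left(-1\right) \left(-5\right)\right) = \left(-18\right) 5 = -90$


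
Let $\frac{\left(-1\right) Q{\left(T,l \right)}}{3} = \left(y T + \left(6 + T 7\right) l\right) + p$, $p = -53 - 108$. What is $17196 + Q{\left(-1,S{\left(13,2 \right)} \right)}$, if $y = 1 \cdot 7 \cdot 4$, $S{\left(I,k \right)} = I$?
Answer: $17802$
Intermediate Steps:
$y = 28$ ($y = 7 \cdot 4 = 28$)
$p = -161$ ($p = -53 - 108 = -161$)
$Q{\left(T,l \right)} = 483 - 84 T - 3 l \left(6 + 7 T\right)$ ($Q{\left(T,l \right)} = - 3 \left(\left(28 T + \left(6 + T 7\right) l\right) - 161\right) = - 3 \left(\left(28 T + \left(6 + 7 T\right) l\right) - 161\right) = - 3 \left(\left(28 T + l \left(6 + 7 T\right)\right) - 161\right) = - 3 \left(-161 + 28 T + l \left(6 + 7 T\right)\right) = 483 - 84 T - 3 l \left(6 + 7 T\right)$)
$17196 + Q{\left(-1,S{\left(13,2 \right)} \right)} = 17196 - \left(-333 - 273\right) = 17196 + \left(483 + 84 - 234 + 273\right) = 17196 + 606 = 17802$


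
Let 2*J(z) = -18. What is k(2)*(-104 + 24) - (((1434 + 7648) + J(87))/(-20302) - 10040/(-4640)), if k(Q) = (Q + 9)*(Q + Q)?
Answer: -4146877987/1177516 ≈ -3521.7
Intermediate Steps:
J(z) = -9 (J(z) = (1/2)*(-18) = -9)
k(Q) = 2*Q*(9 + Q) (k(Q) = (9 + Q)*(2*Q) = 2*Q*(9 + Q))
k(2)*(-104 + 24) - (((1434 + 7648) + J(87))/(-20302) - 10040/(-4640)) = (2*2*(9 + 2))*(-104 + 24) - (((1434 + 7648) - 9)/(-20302) - 10040/(-4640)) = (2*2*11)*(-80) - ((9082 - 9)*(-1/20302) - 10040*(-1/4640)) = 44*(-80) - (9073*(-1/20302) + 251/116) = -3520 - (-9073/20302 + 251/116) = -3520 - 1*2021667/1177516 = -3520 - 2021667/1177516 = -4146877987/1177516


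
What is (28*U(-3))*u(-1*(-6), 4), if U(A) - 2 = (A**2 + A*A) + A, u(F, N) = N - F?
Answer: -952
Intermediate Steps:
U(A) = 2 + A + 2*A**2 (U(A) = 2 + ((A**2 + A*A) + A) = 2 + ((A**2 + A**2) + A) = 2 + (2*A**2 + A) = 2 + (A + 2*A**2) = 2 + A + 2*A**2)
(28*U(-3))*u(-1*(-6), 4) = (28*(2 - 3 + 2*(-3)**2))*(4 - (-1)*(-6)) = (28*(2 - 3 + 2*9))*(4 - 1*6) = (28*(2 - 3 + 18))*(4 - 6) = (28*17)*(-2) = 476*(-2) = -952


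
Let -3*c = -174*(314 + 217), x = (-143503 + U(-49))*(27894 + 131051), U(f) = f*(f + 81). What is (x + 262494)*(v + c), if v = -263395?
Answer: 5363232697849797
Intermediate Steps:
U(f) = f*(81 + f)
x = -23058310095 (x = (-143503 - 49*(81 - 49))*(27894 + 131051) = (-143503 - 49*32)*158945 = (-143503 - 1568)*158945 = -145071*158945 = -23058310095)
c = 30798 (c = -(-58)*(314 + 217) = -(-58)*531 = -⅓*(-92394) = 30798)
(x + 262494)*(v + c) = (-23058310095 + 262494)*(-263395 + 30798) = -23058047601*(-232597) = 5363232697849797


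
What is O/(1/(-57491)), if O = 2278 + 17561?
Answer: -1140563949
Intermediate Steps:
O = 19839
O/(1/(-57491)) = 19839/(1/(-57491)) = 19839/(-1/57491) = 19839*(-57491) = -1140563949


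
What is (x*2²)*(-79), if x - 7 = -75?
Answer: 21488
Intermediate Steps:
x = -68 (x = 7 - 75 = -68)
(x*2²)*(-79) = -68*2²*(-79) = -68*4*(-79) = -272*(-79) = 21488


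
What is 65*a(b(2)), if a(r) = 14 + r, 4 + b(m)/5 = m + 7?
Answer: 2535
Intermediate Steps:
b(m) = 15 + 5*m (b(m) = -20 + 5*(m + 7) = -20 + 5*(7 + m) = -20 + (35 + 5*m) = 15 + 5*m)
65*a(b(2)) = 65*(14 + (15 + 5*2)) = 65*(14 + (15 + 10)) = 65*(14 + 25) = 65*39 = 2535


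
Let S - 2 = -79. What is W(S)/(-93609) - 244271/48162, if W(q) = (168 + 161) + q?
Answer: -847337069/166977654 ≈ -5.0746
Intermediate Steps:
S = -77 (S = 2 - 79 = -77)
W(q) = 329 + q
W(S)/(-93609) - 244271/48162 = (329 - 77)/(-93609) - 244271/48162 = 252*(-1/93609) - 244271*1/48162 = -28/10401 - 244271/48162 = -847337069/166977654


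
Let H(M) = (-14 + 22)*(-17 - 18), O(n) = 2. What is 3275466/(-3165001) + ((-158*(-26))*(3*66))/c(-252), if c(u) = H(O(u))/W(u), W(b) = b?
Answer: 11584608902898/15825005 ≈ 7.3205e+5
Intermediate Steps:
H(M) = -280 (H(M) = 8*(-35) = -280)
c(u) = -280/u
3275466/(-3165001) + ((-158*(-26))*(3*66))/c(-252) = 3275466/(-3165001) + ((-158*(-26))*(3*66))/((-280/(-252))) = 3275466*(-1/3165001) + (4108*198)/((-280*(-1/252))) = -3275466/3165001 + 813384/(10/9) = -3275466/3165001 + 813384*(9/10) = -3275466/3165001 + 3660228/5 = 11584608902898/15825005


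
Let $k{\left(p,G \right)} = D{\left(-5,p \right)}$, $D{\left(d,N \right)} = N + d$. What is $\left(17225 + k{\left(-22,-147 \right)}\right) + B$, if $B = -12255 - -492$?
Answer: $5435$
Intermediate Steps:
$B = -11763$ ($B = -12255 + 492 = -11763$)
$k{\left(p,G \right)} = -5 + p$ ($k{\left(p,G \right)} = p - 5 = -5 + p$)
$\left(17225 + k{\left(-22,-147 \right)}\right) + B = \left(17225 - 27\right) - 11763 = 17198 - 11763 = 5435$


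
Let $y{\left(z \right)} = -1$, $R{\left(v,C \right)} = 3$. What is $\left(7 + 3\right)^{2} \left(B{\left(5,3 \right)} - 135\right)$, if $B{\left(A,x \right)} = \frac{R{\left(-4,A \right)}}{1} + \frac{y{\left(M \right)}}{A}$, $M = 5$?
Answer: $-13220$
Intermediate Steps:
$B{\left(A,x \right)} = 3 - \frac{1}{A}$ ($B{\left(A,x \right)} = \frac{3}{1} - \frac{1}{A} = 3 \cdot 1 - \frac{1}{A} = 3 - \frac{1}{A}$)
$\left(7 + 3\right)^{2} \left(B{\left(5,3 \right)} - 135\right) = \left(7 + 3\right)^{2} \left(\left(3 - \frac{1}{5}\right) - 135\right) = 10^{2} \left(\left(3 - \frac{1}{5}\right) - 135\right) = 100 \left(\left(3 - \frac{1}{5}\right) - 135\right) = 100 \left(\frac{14}{5} - 135\right) = 100 \left(- \frac{661}{5}\right) = -13220$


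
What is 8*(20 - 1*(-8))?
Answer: 224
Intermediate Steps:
8*(20 - 1*(-8)) = 8*(20 + 8) = 8*28 = 224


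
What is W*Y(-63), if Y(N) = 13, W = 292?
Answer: 3796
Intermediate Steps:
W*Y(-63) = 292*13 = 3796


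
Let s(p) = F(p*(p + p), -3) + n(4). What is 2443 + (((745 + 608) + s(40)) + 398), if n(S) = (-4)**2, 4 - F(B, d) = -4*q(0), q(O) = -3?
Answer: 4202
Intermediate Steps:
F(B, d) = -8 (F(B, d) = 4 - (-4)*(-3) = 4 - 1*12 = 4 - 12 = -8)
n(S) = 16
s(p) = 8 (s(p) = -8 + 16 = 8)
2443 + (((745 + 608) + s(40)) + 398) = 2443 + (((745 + 608) + 8) + 398) = 2443 + ((1353 + 8) + 398) = 2443 + (1361 + 398) = 2443 + 1759 = 4202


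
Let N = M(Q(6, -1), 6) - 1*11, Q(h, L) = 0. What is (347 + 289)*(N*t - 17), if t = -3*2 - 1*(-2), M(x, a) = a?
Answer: 1908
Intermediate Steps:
N = -5 (N = 6 - 1*11 = 6 - 11 = -5)
t = -4 (t = -6 + 2 = -4)
(347 + 289)*(N*t - 17) = (347 + 289)*(-5*(-4) - 17) = 636*(20 - 17) = 636*3 = 1908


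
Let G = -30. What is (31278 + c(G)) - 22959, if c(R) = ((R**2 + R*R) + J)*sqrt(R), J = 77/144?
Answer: 8319 + 259277*I*sqrt(30)/144 ≈ 8319.0 + 9861.9*I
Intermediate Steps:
J = 77/144 (J = 77*(1/144) = 77/144 ≈ 0.53472)
c(R) = sqrt(R)*(77/144 + 2*R**2) (c(R) = ((R**2 + R*R) + 77/144)*sqrt(R) = ((R**2 + R**2) + 77/144)*sqrt(R) = (2*R**2 + 77/144)*sqrt(R) = (77/144 + 2*R**2)*sqrt(R) = sqrt(R)*(77/144 + 2*R**2))
(31278 + c(G)) - 22959 = (31278 + sqrt(-30)*(77 + 288*(-30)**2)/144) - 22959 = (31278 + (I*sqrt(30))*(77 + 288*900)/144) - 22959 = (31278 + (I*sqrt(30))*(77 + 259200)/144) - 22959 = (31278 + (1/144)*(I*sqrt(30))*259277) - 22959 = (31278 + 259277*I*sqrt(30)/144) - 22959 = 8319 + 259277*I*sqrt(30)/144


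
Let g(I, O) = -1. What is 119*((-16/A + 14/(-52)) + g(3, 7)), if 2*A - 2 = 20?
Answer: -92701/286 ≈ -324.13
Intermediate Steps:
A = 11 (A = 1 + (½)*20 = 1 + 10 = 11)
119*((-16/A + 14/(-52)) + g(3, 7)) = 119*((-16/11 + 14/(-52)) - 1) = 119*((-16*1/11 + 14*(-1/52)) - 1) = 119*((-16/11 - 7/26) - 1) = 119*(-493/286 - 1) = 119*(-779/286) = -92701/286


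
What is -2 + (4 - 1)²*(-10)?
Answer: -92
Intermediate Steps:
-2 + (4 - 1)²*(-10) = -2 + 3²*(-10) = -2 + 9*(-10) = -2 - 90 = -92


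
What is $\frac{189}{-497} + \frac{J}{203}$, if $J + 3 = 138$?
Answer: $\frac{4104}{14413} \approx 0.28474$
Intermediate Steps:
$J = 135$ ($J = -3 + 138 = 135$)
$\frac{189}{-497} + \frac{J}{203} = \frac{189}{-497} + \frac{135}{203} = 189 \left(- \frac{1}{497}\right) + 135 \cdot \frac{1}{203} = - \frac{27}{71} + \frac{135}{203} = \frac{4104}{14413}$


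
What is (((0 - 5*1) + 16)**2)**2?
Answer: 14641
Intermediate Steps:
(((0 - 5*1) + 16)**2)**2 = (((0 - 5) + 16)**2)**2 = ((-5 + 16)**2)**2 = (11**2)**2 = 121**2 = 14641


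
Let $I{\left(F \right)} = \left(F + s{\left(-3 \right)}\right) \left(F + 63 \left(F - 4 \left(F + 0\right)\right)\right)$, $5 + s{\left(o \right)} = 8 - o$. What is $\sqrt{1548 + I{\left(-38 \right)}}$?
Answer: $2 i \sqrt{56765} \approx 476.51 i$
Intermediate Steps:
$s{\left(o \right)} = 3 - o$ ($s{\left(o \right)} = -5 - \left(-8 + o\right) = 3 - o$)
$I{\left(F \right)} = - 188 F \left(6 + F\right)$ ($I{\left(F \right)} = \left(F + \left(3 - -3\right)\right) \left(F + 63 \left(F - 4 \left(F + 0\right)\right)\right) = \left(F + \left(3 + 3\right)\right) \left(F + 63 \left(F - 4 F\right)\right) = \left(F + 6\right) \left(F + 63 \left(- 3 F\right)\right) = \left(6 + F\right) \left(F - 189 F\right) = \left(6 + F\right) \left(- 188 F\right) = - 188 F \left(6 + F\right)$)
$\sqrt{1548 + I{\left(-38 \right)}} = \sqrt{1548 - - 7144 \left(6 - 38\right)} = \sqrt{1548 - \left(-7144\right) \left(-32\right)} = \sqrt{1548 - 228608} = \sqrt{-227060} = 2 i \sqrt{56765}$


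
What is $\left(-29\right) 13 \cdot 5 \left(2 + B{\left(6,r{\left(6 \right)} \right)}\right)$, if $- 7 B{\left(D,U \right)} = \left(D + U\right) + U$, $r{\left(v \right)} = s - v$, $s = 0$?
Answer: $- \frac{37700}{7} \approx -5385.7$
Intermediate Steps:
$r{\left(v \right)} = - v$ ($r{\left(v \right)} = 0 - v = - v$)
$B{\left(D,U \right)} = - \frac{2 U}{7} - \frac{D}{7}$ ($B{\left(D,U \right)} = - \frac{\left(D + U\right) + U}{7} = - \frac{D + 2 U}{7} = - \frac{2 U}{7} - \frac{D}{7}$)
$\left(-29\right) 13 \cdot 5 \left(2 + B{\left(6,r{\left(6 \right)} \right)}\right) = \left(-29\right) 13 \cdot 5 \left(2 - \left(\frac{6}{7} + \frac{2 \left(\left(-1\right) 6\right)}{7}\right)\right) = - 377 \cdot 5 \left(2 - - \frac{6}{7}\right) = - 377 \cdot 5 \left(2 + \left(\frac{12}{7} - \frac{6}{7}\right)\right) = - 377 \cdot 5 \left(2 + \frac{6}{7}\right) = - 377 \cdot 5 \cdot \frac{20}{7} = \left(-377\right) \frac{100}{7} = - \frac{37700}{7}$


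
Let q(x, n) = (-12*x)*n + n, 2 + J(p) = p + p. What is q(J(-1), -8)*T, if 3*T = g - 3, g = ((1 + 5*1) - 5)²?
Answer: 784/3 ≈ 261.33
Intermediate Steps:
J(p) = -2 + 2*p (J(p) = -2 + (p + p) = -2 + 2*p)
q(x, n) = n - 12*n*x (q(x, n) = -12*n*x + n = n - 12*n*x)
g = 1 (g = ((1 + 5) - 5)² = (6 - 5)² = 1² = 1)
T = -⅔ (T = (1 - 3)/3 = (⅓)*(-2) = -⅔ ≈ -0.66667)
q(J(-1), -8)*T = -8*(1 - 12*(-2 + 2*(-1)))*(-⅔) = -8*(1 - 12*(-2 - 2))*(-⅔) = -8*(1 - 12*(-4))*(-⅔) = -8*(1 + 48)*(-⅔) = -8*49*(-⅔) = -392*(-⅔) = 784/3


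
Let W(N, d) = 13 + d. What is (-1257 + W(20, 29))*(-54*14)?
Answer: 918540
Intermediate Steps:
(-1257 + W(20, 29))*(-54*14) = (-1257 + (13 + 29))*(-54*14) = (-1257 + 42)*(-756) = -1215*(-756) = 918540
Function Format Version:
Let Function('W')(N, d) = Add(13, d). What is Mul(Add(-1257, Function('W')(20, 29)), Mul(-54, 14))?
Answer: 918540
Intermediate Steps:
Mul(Add(-1257, Function('W')(20, 29)), Mul(-54, 14)) = Mul(Add(-1257, Add(13, 29)), Mul(-54, 14)) = Mul(Add(-1257, 42), -756) = Mul(-1215, -756) = 918540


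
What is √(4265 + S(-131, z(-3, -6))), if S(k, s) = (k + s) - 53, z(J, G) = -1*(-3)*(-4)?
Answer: √4069 ≈ 63.789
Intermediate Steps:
z(J, G) = -12 (z(J, G) = 3*(-4) = -12)
S(k, s) = -53 + k + s
√(4265 + S(-131, z(-3, -6))) = √(4265 + (-53 - 131 - 12)) = √(4265 - 196) = √4069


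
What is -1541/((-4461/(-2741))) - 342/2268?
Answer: -177431255/187362 ≈ -947.00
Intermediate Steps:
-1541/((-4461/(-2741))) - 342/2268 = -1541/((-4461*(-1/2741))) - 342*1/2268 = -1541/4461/2741 - 19/126 = -1541*2741/4461 - 19/126 = -4223881/4461 - 19/126 = -177431255/187362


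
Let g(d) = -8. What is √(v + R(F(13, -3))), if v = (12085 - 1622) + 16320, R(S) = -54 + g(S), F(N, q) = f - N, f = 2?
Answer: 3*√2969 ≈ 163.47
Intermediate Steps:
F(N, q) = 2 - N
R(S) = -62 (R(S) = -54 - 8 = -62)
v = 26783 (v = 10463 + 16320 = 26783)
√(v + R(F(13, -3))) = √(26783 - 62) = √26721 = 3*√2969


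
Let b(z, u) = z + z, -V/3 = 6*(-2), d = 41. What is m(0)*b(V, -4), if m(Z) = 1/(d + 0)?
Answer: 72/41 ≈ 1.7561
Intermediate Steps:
V = 36 (V = -18*(-2) = -3*(-12) = 36)
m(Z) = 1/41 (m(Z) = 1/(41 + 0) = 1/41)
b(z, u) = 2*z
m(0)*b(V, -4) = (2*36)/41 = (1/41)*72 = 72/41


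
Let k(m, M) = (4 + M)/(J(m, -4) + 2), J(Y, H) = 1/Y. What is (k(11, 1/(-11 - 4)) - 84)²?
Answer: 802645561/119025 ≈ 6743.5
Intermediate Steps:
k(m, M) = (4 + M)/(2 + 1/m) (k(m, M) = (4 + M)/(1/m + 2) = (4 + M)/(2 + 1/m))
(k(11, 1/(-11 - 4)) - 84)² = (11*(4 + 1/(-11 - 4))/(1 + 2*11) - 84)² = (11*(4 + 1/(-15))/(1 + 22) - 84)² = (11*(4 - 1/15)/23 - 84)² = (11*(1/23)*(59/15) - 84)² = (649/345 - 84)² = (-28331/345)² = 802645561/119025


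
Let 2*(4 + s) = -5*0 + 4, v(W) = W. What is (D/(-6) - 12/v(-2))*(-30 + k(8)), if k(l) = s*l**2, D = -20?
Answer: -4424/3 ≈ -1474.7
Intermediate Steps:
s = -2 (s = -4 + (-5*0 + 4)/2 = -4 + (0 + 4)/2 = -4 + (1/2)*4 = -4 + 2 = -2)
k(l) = -2*l**2
(D/(-6) - 12/v(-2))*(-30 + k(8)) = (-20/(-6) - 12/(-2))*(-30 - 2*8**2) = (-20*(-1/6) - 12*(-1/2))*(-30 - 2*64) = (10/3 + 6)*(-30 - 128) = (28/3)*(-158) = -4424/3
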